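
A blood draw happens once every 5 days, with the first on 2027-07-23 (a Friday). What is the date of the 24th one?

2027-11-15

The 24th occurrence is 23 intervals after the first: 23 × 5 = 115 days after 2027-07-23.
July has 31 days — 8 days to the end of July leaves 107.
August has 31 days (76 left).
September has 30 days (46 left).
October has 31 days (15 left).
15 days into November → 2027-11-15.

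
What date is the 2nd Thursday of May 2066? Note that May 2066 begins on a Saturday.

May 13, 2066

May 2066 begins on a Saturday, so the first Thursday is May 6 (5 days later).
The 2nd Thursday is 1 weeks later: 6 + 7 = 13.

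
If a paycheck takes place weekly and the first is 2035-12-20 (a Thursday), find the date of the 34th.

The 34th occurrence is 33 intervals after the first: 33 × 7 = 231 days after 2035-12-20.
December has 31 days — 11 days to the end of December leaves 220.
January has 31 days (189 left).
February has 29 days (160 left).
March has 31 days (129 left).
April has 30 days (99 left).
May has 31 days (68 left).
June has 30 days (38 left).
July has 31 days (7 left).
7 days into August → 2036-08-07.

2036-08-07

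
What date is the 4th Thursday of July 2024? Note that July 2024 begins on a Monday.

2024-07-25

July 2024 begins on a Monday, so the first Thursday is July 4 (3 days later).
The 4th Thursday is 3 weeks later: 4 + 21 = 25.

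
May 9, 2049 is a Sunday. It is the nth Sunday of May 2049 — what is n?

2nd

Day 9 falls in week ⌈9/7⌉ of the month.
Days 1–7 hold the 1st Sunday, 8–14 the 2nd, 15–21 the 3rd, 22–28 the 4th, 29–31 the 5th.
9 is in the range for the 2nd.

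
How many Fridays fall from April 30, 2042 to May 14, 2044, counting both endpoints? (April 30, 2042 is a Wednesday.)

April 30, 2042 is a Wednesday; the first Friday on or after it is May 2, 2042 (2 days later).
From May 2, 2042 to May 14, 2044: 243 + 365 + 135 = 743 days (rest of 2042, 2043, to May 14, 2044 in 2044).
743 ÷ 7 = 106 full weeks with remainder 1, so 106 more Fridays after the first → 107.

107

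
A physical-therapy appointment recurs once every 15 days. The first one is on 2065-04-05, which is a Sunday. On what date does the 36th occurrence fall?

The 36th occurrence is 35 intervals after the first: 35 × 15 = 525 days after 2065-04-05.
April has 30 days — 25 days to the end of April leaves 500.
From end of April to end of 2065 is 245 days (255 left).
January has 31 days (224 left).
February has 28 days (196 left).
March has 31 days (165 left).
April has 30 days (135 left).
May has 31 days (104 left).
June has 30 days (74 left).
July has 31 days (43 left).
August has 31 days (12 left).
12 days into September → 2066-09-12.

2066-09-12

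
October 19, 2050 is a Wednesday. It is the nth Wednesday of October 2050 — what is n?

Day 19 falls in week ⌈19/7⌉ of the month.
Days 1–7 hold the 1st Wednesday, 8–14 the 2nd, 15–21 the 3rd, 22–28 the 4th, 29–31 the 5th.
19 is in the range for the 3rd.

3rd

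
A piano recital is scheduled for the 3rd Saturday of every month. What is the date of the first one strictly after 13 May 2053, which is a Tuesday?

17 May 2053

May 2053 starts on a Thursday; its first Saturday is the 3rd, so the 3rd Saturday is the 17th — 17 May 2053.
17 May 2053 is after 13 May 2053, so that is the next one.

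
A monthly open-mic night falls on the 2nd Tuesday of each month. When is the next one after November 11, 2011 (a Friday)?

November 2011 starts on a Tuesday; its first Tuesday is the 1st, so the 2nd Tuesday is the 8th — November 8, 2011.
That is not after November 11, 2011, so look at December 2011.
December 2011 starts on a Thursday; its first Tuesday is the 6th, so the 2nd Tuesday is the 13th — December 13, 2011.

December 13, 2011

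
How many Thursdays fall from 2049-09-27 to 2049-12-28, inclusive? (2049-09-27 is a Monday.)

2049-09-27 is a Monday; the first Thursday on or after it is 2049-09-30 (3 days later).
From 2049-09-30 to 2049-12-28: 0 + 31 + 30 + 28 = 89 days (rest of September, October, November, December).
89 ÷ 7 = 12 full weeks with remainder 5, so 12 more Thursdays after the first → 13.

13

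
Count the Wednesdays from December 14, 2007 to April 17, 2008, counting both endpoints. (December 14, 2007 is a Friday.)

18

December 14, 2007 is a Friday; the first Wednesday on or after it is December 19, 2007 (5 days later).
From December 19, 2007 to April 17, 2008: 12 + 31 + 29 + 31 + 17 = 120 days (rest of December, January, February, March, April).
120 ÷ 7 = 17 full weeks with remainder 1, so 17 more Wednesdays after the first → 18.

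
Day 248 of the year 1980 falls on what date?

January has 31 days (248 − 31 = 217 remain).
February has 29 days (217 − 29 = 188 remain).
March has 31 days (188 − 31 = 157 remain).
April has 30 days (157 − 30 = 127 remain).
May has 31 days (127 − 31 = 96 remain).
June has 30 days (96 − 30 = 66 remain).
July has 31 days (66 − 31 = 35 remain).
August has 31 days (35 − 31 = 4 remain).
4 into September → September 4.

September 4, 1980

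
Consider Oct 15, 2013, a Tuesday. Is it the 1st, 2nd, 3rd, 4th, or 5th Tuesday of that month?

Day 15 falls in week ⌈15/7⌉ of the month.
Days 1–7 hold the 1st Tuesday, 8–14 the 2nd, 15–21 the 3rd, 22–28 the 4th, 29–31 the 5th.
15 is in the range for the 3rd.

3rd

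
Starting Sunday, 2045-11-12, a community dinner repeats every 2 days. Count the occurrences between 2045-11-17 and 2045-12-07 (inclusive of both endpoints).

Occurrences land 2·i days after 2045-11-12 for i = 0, 1, 2, …
2045-11-17 is 5 days after the start; 5 ÷ 2 = 2 remainder 1; since the remainder is 1, round up to i = 3. First occurrence in the window: #4 on 2045-11-18 (3×2 = 6 days in).
2045-12-07 is 25 days after the start; 25 ÷ 2 = 12 remainder 1. Last occurrence in the window: #13 on 2045-12-06.
Occurrences #4 through #13: 10 in total.

10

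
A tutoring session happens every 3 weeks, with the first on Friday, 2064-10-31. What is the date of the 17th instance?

2065-10-02

The 17th occurrence is 16 intervals after the first: 16 × 21 = 336 days after 2064-10-31.
October has 31 days — 0 days to the end of October leaves 336.
November has 30 days (306 left).
December has 31 days (275 left).
January has 31 days (244 left).
February has 28 days (216 left).
March has 31 days (185 left).
April has 30 days (155 left).
May has 31 days (124 left).
June has 30 days (94 left).
July has 31 days (63 left).
August has 31 days (32 left).
September has 30 days (2 left).
2 days into October → 2065-10-02.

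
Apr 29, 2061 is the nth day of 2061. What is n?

119

Days in months before Apr: 31 + 28 + 31 = 90.
Plus 29 days into Apr → day 119.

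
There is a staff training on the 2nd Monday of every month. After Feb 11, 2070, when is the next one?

Feb 2070 starts on a Saturday; its first Monday is the 3rd, so the 2nd Monday is the 10th — Feb 10, 2070.
That is not after Feb 11, 2070, so look at Mar 2070.
Mar 2070 starts on a Saturday; its first Monday is the 3rd, so the 2nd Monday is the 10th — Mar 10, 2070.

Mar 10, 2070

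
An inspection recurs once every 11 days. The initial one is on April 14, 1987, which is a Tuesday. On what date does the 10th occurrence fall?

July 22, 1987

The 10th occurrence is 9 intervals after the first: 9 × 11 = 99 days after April 14, 1987.
April has 30 days — 16 days to the end of April leaves 83.
May has 31 days (52 left).
June has 30 days (22 left).
22 days into July → July 22, 1987.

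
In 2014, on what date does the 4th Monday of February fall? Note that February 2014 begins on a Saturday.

February 2014 begins on a Saturday, so the first Monday is February 3 (2 days later).
The 4th Monday is 3 weeks later: 3 + 21 = 24.

24 February 2014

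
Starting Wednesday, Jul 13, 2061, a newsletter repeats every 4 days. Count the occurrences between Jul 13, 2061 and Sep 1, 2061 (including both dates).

13

Occurrences land 4·i days after Jul 13, 2061 for i = 0, 1, 2, …
The window opens on the start date, so the first occurrence inside is #1 on Jul 13, 2061.
Sep 1, 2061 is 50 days after the start; 50 ÷ 4 = 12 remainder 2. Last occurrence in the window: #13 on Aug 30, 2061.
Occurrences #1 through #13: 13 in total.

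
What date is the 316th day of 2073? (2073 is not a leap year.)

January has 31 days (316 − 31 = 285 remain).
February has 28 days (285 − 28 = 257 remain).
March has 31 days (257 − 31 = 226 remain).
April has 30 days (226 − 30 = 196 remain).
May has 31 days (196 − 31 = 165 remain).
June has 30 days (165 − 30 = 135 remain).
July has 31 days (135 − 31 = 104 remain).
August has 31 days (104 − 31 = 73 remain).
September has 30 days (73 − 30 = 43 remain).
October has 31 days (43 − 31 = 12 remain).
12 into November → November 12.

2073-11-12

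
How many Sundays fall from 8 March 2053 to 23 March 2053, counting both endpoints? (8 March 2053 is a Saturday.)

3

8 March 2053 is a Saturday; the first Sunday on or after it is 9 March 2053 (1 day later).
From 9 March 2053 to 23 March 2053 is 23 − 9 = 14 days.
14 ÷ 7 = 2 full weeks with remainder 0, so 2 more Sundays after the first → 3.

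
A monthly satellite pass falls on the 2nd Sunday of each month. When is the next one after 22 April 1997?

11 May 1997

April 1997 starts on a Tuesday; its first Sunday is the 6th, so the 2nd Sunday is the 13th — 13 April 1997.
That is not after 22 April 1997, so look at May 1997.
May 1997 starts on a Thursday; its first Sunday is the 4th, so the 2nd Sunday is the 11th — 11 May 1997.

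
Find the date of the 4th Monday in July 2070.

2070-07-28

July 2070 begins on a Tuesday, so the first Monday is July 7 (6 days later).
The 4th Monday is 3 weeks later: 7 + 21 = 28.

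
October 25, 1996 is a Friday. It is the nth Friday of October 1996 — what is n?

Day 25 falls in week ⌈25/7⌉ of the month.
Days 1–7 hold the 1st Friday, 8–14 the 2nd, 15–21 the 3rd, 22–28 the 4th, 29–31 the 5th.
25 is in the range for the 4th.

4th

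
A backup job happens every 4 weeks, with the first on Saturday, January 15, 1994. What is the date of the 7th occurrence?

July 2, 1994

The 7th occurrence is 6 intervals after the first: 6 × 28 = 168 days after January 15, 1994.
January has 31 days — 16 days to the end of January leaves 152.
February has 28 days (124 left).
March has 31 days (93 left).
April has 30 days (63 left).
May has 31 days (32 left).
June has 30 days (2 left).
2 days into July → July 2, 1994.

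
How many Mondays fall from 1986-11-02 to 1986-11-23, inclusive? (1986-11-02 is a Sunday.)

1986-11-02 is a Sunday; the first Monday on or after it is 1986-11-03 (1 day later).
From 1986-11-03 to 1986-11-23 is 23 − 3 = 20 days.
20 ÷ 7 = 2 full weeks with remainder 6, so 2 more Mondays after the first → 3.

3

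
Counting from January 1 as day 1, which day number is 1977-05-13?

133

Days in months before May: 31 + 28 + 31 + 30 = 120.
Plus 13 days into May → day 133.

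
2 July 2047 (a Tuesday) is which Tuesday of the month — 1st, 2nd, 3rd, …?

1st

Day 2 falls in week ⌈2/7⌉ of the month.
Days 1–7 hold the 1st Tuesday, 8–14 the 2nd, 15–21 the 3rd, 22–28 the 4th, 29–31 the 5th.
2 is in the range for the 1st.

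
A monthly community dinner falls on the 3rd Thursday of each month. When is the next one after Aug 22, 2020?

Sep 17, 2020

Aug 2020 starts on a Saturday; its first Thursday is the 6th, so the 3rd Thursday is the 20th — Aug 20, 2020.
That is not after Aug 22, 2020, so look at Sep 2020.
Sep 2020 starts on a Tuesday; its first Thursday is the 3rd, so the 3rd Thursday is the 17th — Sep 17, 2020.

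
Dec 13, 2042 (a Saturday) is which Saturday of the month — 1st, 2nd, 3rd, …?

2nd

Day 13 falls in week ⌈13/7⌉ of the month.
Days 1–7 hold the 1st Saturday, 8–14 the 2nd, 15–21 the 3rd, 22–28 the 4th, 29–31 the 5th.
13 is in the range for the 2nd.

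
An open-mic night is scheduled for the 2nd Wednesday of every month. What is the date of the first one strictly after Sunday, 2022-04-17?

2022-05-11

April 2022 starts on a Friday; its first Wednesday is the 6th, so the 2nd Wednesday is the 13th — 2022-04-13.
That is not after 2022-04-17, so look at May 2022.
May 2022 starts on a Sunday; its first Wednesday is the 4th, so the 2nd Wednesday is the 11th — 2022-05-11.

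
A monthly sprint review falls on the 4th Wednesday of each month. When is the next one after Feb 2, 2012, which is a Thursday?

Feb 2012 starts on a Wednesday; its first Wednesday is the 1st, so the 4th Wednesday is the 22nd — Feb 22, 2012.
Feb 22, 2012 is after Feb 2, 2012, so that is the next one.

Feb 22, 2012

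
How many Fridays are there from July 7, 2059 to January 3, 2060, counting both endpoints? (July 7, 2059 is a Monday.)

July 7, 2059 is a Monday; the first Friday on or after it is July 11, 2059 (4 days later).
From July 11, 2059 to January 3, 2060: 20 + 31 + 30 + 31 + 30 + 31 + 3 = 176 days (rest of July, August, September, October, November, December, January).
176 ÷ 7 = 25 full weeks with remainder 1, so 25 more Fridays after the first → 26.

26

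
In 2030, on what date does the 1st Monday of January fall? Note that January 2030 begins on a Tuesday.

January 2030 begins on a Tuesday, so the first Monday is January 7 (6 days later).

7 January 2030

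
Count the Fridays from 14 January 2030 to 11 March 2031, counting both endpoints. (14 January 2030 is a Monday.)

60

14 January 2030 is a Monday; the first Friday on or after it is 18 January 2030 (4 days later).
From 18 January 2030 to 11 March 2031: 347 + 70 = 417 days (rest of 2030, to 11 March 2031 in 2031).
417 ÷ 7 = 59 full weeks with remainder 4, so 59 more Fridays after the first → 60.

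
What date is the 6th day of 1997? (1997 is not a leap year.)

6 into January → January 6.

January 6, 1997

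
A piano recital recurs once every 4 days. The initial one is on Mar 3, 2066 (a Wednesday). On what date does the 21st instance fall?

May 22, 2066

The 21st occurrence is 20 intervals after the first: 20 × 4 = 80 days after Mar 3, 2066.
Mar has 31 days — 28 days to the end of Mar leaves 52.
Apr has 30 days (22 left).
22 days into May → May 22, 2066.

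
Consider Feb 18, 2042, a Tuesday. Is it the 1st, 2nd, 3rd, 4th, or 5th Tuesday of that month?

3rd

Day 18 falls in week ⌈18/7⌉ of the month.
Days 1–7 hold the 1st Tuesday, 8–14 the 2nd, 15–21 the 3rd, 22–28 the 4th, 29–31 the 5th.
18 is in the range for the 3rd.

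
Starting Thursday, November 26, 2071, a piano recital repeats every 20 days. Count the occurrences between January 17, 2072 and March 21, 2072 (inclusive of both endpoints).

3

Occurrences land 20·i days after November 26, 2071 for i = 0, 1, 2, …
January 17, 2072 is 52 days after the start; 52 ÷ 20 = 2 remainder 12; since the remainder is 12, round up to i = 3. First occurrence in the window: #4 on January 25, 2072 (3×20 = 60 days in).
March 21, 2072 is 116 days after the start; 116 ÷ 20 = 5 remainder 16. Last occurrence in the window: #6 on March 5, 2072.
Occurrences #4 through #6: 3 in total.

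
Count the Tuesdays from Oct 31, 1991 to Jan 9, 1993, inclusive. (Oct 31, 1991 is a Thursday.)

62

Oct 31, 1991 is a Thursday; the first Tuesday on or after it is Nov 5, 1991 (5 days later).
From Nov 5, 1991 to Jan 9, 1993: 56 + 366 + 9 = 431 days (rest of 1991, 1992, to Jan 9, 1993 in 1993).
431 ÷ 7 = 61 full weeks with remainder 4, so 61 more Tuesdays after the first → 62.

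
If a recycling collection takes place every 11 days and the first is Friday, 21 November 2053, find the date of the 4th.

24 December 2053

The 4th occurrence is 3 intervals after the first: 3 × 11 = 33 days after 21 November 2053.
November has 30 days — 9 days to the end of November leaves 24.
24 days into December → 24 December 2053.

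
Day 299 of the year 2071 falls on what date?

26 October 2071

January has 31 days (299 − 31 = 268 remain).
February has 28 days (268 − 28 = 240 remain).
March has 31 days (240 − 31 = 209 remain).
April has 30 days (209 − 30 = 179 remain).
May has 31 days (179 − 31 = 148 remain).
June has 30 days (148 − 30 = 118 remain).
July has 31 days (118 − 31 = 87 remain).
August has 31 days (87 − 31 = 56 remain).
September has 30 days (56 − 30 = 26 remain).
26 into October → October 26.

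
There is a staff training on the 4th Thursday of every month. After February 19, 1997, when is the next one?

February 27, 1997

February 1997 starts on a Saturday; its first Thursday is the 6th, so the 4th Thursday is the 27th — February 27, 1997.
February 27, 1997 is after February 19, 1997, so that is the next one.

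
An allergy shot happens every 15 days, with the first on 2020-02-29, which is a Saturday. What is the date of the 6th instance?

The 6th occurrence is 5 intervals after the first: 5 × 15 = 75 days after 2020-02-29.
February has 29 days — 0 days to the end of February leaves 75.
March has 31 days (44 left).
April has 30 days (14 left).
14 days into May → 2020-05-14.

2020-05-14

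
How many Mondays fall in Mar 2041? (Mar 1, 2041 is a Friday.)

4

Mar 1, 2041 is a Friday; the first Monday on or after it is Mar 4, 2041 (3 days later).
From Mar 4, 2041 to Mar 31, 2041 is 31 − 4 = 27 days.
27 ÷ 7 = 3 full weeks with remainder 6, so 3 more Mondays after the first → 4.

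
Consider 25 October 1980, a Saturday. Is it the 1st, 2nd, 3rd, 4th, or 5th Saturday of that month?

Day 25 falls in week ⌈25/7⌉ of the month.
Days 1–7 hold the 1st Saturday, 8–14 the 2nd, 15–21 the 3rd, 22–28 the 4th, 29–31 the 5th.
25 is in the range for the 4th.

4th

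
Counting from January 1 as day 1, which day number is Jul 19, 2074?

Days in months before Jul: 31 + 28 + 31 + 30 + 31 + 30 = 181.
Plus 19 days into Jul → day 200.

200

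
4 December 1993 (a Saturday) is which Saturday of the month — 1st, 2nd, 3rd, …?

1st

Day 4 falls in week ⌈4/7⌉ of the month.
Days 1–7 hold the 1st Saturday, 8–14 the 2nd, 15–21 the 3rd, 22–28 the 4th, 29–31 the 5th.
4 is in the range for the 1st.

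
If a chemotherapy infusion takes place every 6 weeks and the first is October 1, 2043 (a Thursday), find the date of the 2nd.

November 12, 2043

The 2nd occurrence is 1 interval after the first: 1 × 42 = 42 days after October 1, 2043.
October has 31 days — 30 days to the end of October leaves 12.
12 days into November → November 12, 2043.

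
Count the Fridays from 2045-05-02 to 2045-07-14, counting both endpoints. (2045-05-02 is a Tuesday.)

2045-05-02 is a Tuesday; the first Friday on or after it is 2045-05-05 (3 days later).
From 2045-05-05 to 2045-07-14: 26 + 30 + 14 = 70 days (rest of May, June, July).
70 ÷ 7 = 10 full weeks with remainder 0, so 10 more Fridays after the first → 11.

11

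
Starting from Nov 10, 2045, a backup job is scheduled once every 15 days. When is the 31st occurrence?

The 31st occurrence is 30 intervals after the first: 30 × 15 = 450 days after Nov 10, 2045.
Nov has 30 days — 20 days to the end of Nov leaves 430.
From end of Nov to end of 2045 is 31 days (399 left).
2046 has 365 days (34 left).
Jan has 31 days (3 left).
3 days into Feb → Feb 3, 2047.

Feb 3, 2047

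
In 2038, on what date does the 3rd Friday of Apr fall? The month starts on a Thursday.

Apr 16, 2038

Apr 2038 begins on a Thursday, so the first Friday is Apr 2 (1 day later).
The 3rd Friday is 2 weeks later: 2 + 14 = 16.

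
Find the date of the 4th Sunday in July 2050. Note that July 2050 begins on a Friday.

July 2050 begins on a Friday, so the first Sunday is July 3 (2 days later).
The 4th Sunday is 3 weeks later: 3 + 21 = 24.

2050-07-24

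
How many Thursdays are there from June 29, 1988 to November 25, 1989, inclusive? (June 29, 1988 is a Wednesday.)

June 29, 1988 is a Wednesday; the first Thursday on or after it is June 30, 1988 (1 day later).
From June 30, 1988 to November 25, 1989: 184 + 329 = 513 days (rest of 1988, to November 25, 1989 in 1989).
513 ÷ 7 = 73 full weeks with remainder 2, so 73 more Thursdays after the first → 74.

74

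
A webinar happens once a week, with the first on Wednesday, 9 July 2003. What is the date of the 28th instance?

The 28th occurrence is 27 intervals after the first: 27 × 7 = 189 days after 9 July 2003.
July has 31 days — 22 days to the end of July leaves 167.
August has 31 days (136 left).
September has 30 days (106 left).
October has 31 days (75 left).
November has 30 days (45 left).
December has 31 days (14 left).
14 days into January → 14 January 2004.

14 January 2004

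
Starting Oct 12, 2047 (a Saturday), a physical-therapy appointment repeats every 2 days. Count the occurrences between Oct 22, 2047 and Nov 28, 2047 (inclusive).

Occurrences land 2·i days after Oct 12, 2047 for i = 0, 1, 2, …
Oct 22, 2047 is 10 days after the start; 10 ÷ 2 = 5 remainder 0. First occurrence in the window: #6 on Oct 22, 2047 (5×2 = 10 days in).
Nov 28, 2047 is 47 days after the start; 47 ÷ 2 = 23 remainder 1. Last occurrence in the window: #24 on Nov 27, 2047.
Occurrences #6 through #24: 19 in total.

19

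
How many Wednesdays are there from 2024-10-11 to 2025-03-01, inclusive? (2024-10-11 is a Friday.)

2024-10-11 is a Friday; the first Wednesday on or after it is 2024-10-16 (5 days later).
From 2024-10-16 to 2025-03-01: 15 + 30 + 31 + 31 + 28 + 1 = 136 days (rest of October, November, December, January, February, March).
136 ÷ 7 = 19 full weeks with remainder 3, so 19 more Wednesdays after the first → 20.

20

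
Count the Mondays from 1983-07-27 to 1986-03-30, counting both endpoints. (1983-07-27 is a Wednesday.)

139

1983-07-27 is a Wednesday; the first Monday on or after it is 1983-08-01 (5 days later).
From 1983-08-01 to 1986-03-30: 152 + 366 + 365 + 89 = 972 days (rest of 1983, 1984, 1985, to 1986-03-30 in 1986).
972 ÷ 7 = 138 full weeks with remainder 6, so 138 more Mondays after the first → 139.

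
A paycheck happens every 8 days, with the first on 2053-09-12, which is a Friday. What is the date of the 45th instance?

2054-08-30

The 45th occurrence is 44 intervals after the first: 44 × 8 = 352 days after 2053-09-12.
September has 30 days — 18 days to the end of September leaves 334.
October has 31 days (303 left).
November has 30 days (273 left).
December has 31 days (242 left).
January has 31 days (211 left).
February has 28 days (183 left).
March has 31 days (152 left).
April has 30 days (122 left).
May has 31 days (91 left).
June has 30 days (61 left).
July has 31 days (30 left).
30 days into August → 2054-08-30.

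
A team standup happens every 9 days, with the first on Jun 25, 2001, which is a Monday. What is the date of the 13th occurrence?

Oct 11, 2001

The 13th occurrence is 12 intervals after the first: 12 × 9 = 108 days after Jun 25, 2001.
Jun has 30 days — 5 days to the end of Jun leaves 103.
Jul has 31 days (72 left).
Aug has 31 days (41 left).
Sep has 30 days (11 left).
11 days into Oct → Oct 11, 2001.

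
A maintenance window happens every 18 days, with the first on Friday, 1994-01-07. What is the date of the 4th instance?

The 4th occurrence is 3 intervals after the first: 3 × 18 = 54 days after 1994-01-07.
January has 31 days — 24 days to the end of January leaves 30.
February has 28 days (2 left).
2 days into March → 1994-03-02.

1994-03-02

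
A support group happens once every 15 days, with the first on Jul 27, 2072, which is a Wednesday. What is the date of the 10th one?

Dec 9, 2072

The 10th occurrence is 9 intervals after the first: 9 × 15 = 135 days after Jul 27, 2072.
Jul has 31 days — 4 days to the end of Jul leaves 131.
Aug has 31 days (100 left).
Sep has 30 days (70 left).
Oct has 31 days (39 left).
Nov has 30 days (9 left).
9 days into Dec → Dec 9, 2072.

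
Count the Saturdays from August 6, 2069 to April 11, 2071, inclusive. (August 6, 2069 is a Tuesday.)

88

August 6, 2069 is a Tuesday; the first Saturday on or after it is August 10, 2069 (4 days later).
From August 10, 2069 to April 11, 2071: 143 + 365 + 101 = 609 days (rest of 2069, 2070, to April 11, 2071 in 2071).
609 ÷ 7 = 87 full weeks with remainder 0, so 87 more Saturdays after the first → 88.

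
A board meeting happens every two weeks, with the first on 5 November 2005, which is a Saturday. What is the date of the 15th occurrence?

20 May 2006

The 15th occurrence is 14 intervals after the first: 14 × 14 = 196 days after 5 November 2005.
November has 30 days — 25 days to the end of November leaves 171.
December has 31 days (140 left).
January has 31 days (109 left).
February has 28 days (81 left).
March has 31 days (50 left).
April has 30 days (20 left).
20 days into May → 20 May 2006.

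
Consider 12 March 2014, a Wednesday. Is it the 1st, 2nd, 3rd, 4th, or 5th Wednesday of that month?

2nd

Day 12 falls in week ⌈12/7⌉ of the month.
Days 1–7 hold the 1st Wednesday, 8–14 the 2nd, 15–21 the 3rd, 22–28 the 4th, 29–31 the 5th.
12 is in the range for the 2nd.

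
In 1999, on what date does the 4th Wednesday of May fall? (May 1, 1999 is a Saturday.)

May 1999 begins on a Saturday, so the first Wednesday is May 5 (4 days later).
The 4th Wednesday is 3 weeks later: 5 + 21 = 26.

May 26, 1999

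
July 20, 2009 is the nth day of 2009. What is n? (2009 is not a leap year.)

Days in months before July: 31 + 28 + 31 + 30 + 31 + 30 = 181.
Plus 20 days into July → day 201.

201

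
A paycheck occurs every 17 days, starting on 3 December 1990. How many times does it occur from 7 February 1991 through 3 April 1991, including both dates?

4

Occurrences land 17·i days after 3 December 1990 for i = 0, 1, 2, …
7 February 1991 is 66 days after the start; 66 ÷ 17 = 3 remainder 15; since the remainder is 15, round up to i = 4. First occurrence in the window: #5 on 9 February 1991 (4×17 = 68 days in).
3 April 1991 is 121 days after the start; 121 ÷ 17 = 7 remainder 2. Last occurrence in the window: #8 on 1 April 1991.
Occurrences #5 through #8: 4 in total.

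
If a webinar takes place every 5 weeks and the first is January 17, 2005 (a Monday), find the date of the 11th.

January 2, 2006

The 11th occurrence is 10 intervals after the first: 10 × 35 = 350 days after January 17, 2005.
January has 31 days — 14 days to the end of January leaves 336.
February has 28 days (308 left).
March has 31 days (277 left).
April has 30 days (247 left).
May has 31 days (216 left).
June has 30 days (186 left).
July has 31 days (155 left).
August has 31 days (124 left).
September has 30 days (94 left).
October has 31 days (63 left).
November has 30 days (33 left).
December has 31 days (2 left).
2 days into January → January 2, 2006.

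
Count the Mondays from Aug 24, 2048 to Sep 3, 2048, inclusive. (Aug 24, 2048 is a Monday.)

2

Aug 24, 2048 is a Monday; the first Monday on or after it is Aug 24, 2048.
From Aug 24, 2048 to Sep 3, 2048: 7 + 3 = 10 days (rest of Aug, Sep).
10 ÷ 7 = 1 full weeks with remainder 3, so 1 more Mondays after the first → 2.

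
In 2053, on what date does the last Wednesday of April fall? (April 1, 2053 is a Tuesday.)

April 30, 2053

April 2053 begins on a Tuesday, so the first Wednesday is April 2 (1 day later).
April 2053 has 30 days. Adding weeks: 2, 9, 16, 23, 30 — the last one ≤ 30 is the 30th.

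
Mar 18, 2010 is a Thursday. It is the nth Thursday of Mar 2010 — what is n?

3rd

Day 18 falls in week ⌈18/7⌉ of the month.
Days 1–7 hold the 1st Thursday, 8–14 the 2nd, 15–21 the 3rd, 22–28 the 4th, 29–31 the 5th.
18 is in the range for the 3rd.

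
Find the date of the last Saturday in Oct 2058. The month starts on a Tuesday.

Oct 26, 2058

Oct 2058 begins on a Tuesday, so the first Saturday is Oct 5 (4 days later).
Oct 2058 has 31 days. Adding weeks: 5, 12, 19, 26 — the last one ≤ 31 is the 26th.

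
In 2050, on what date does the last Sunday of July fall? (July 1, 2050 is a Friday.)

July 2050 begins on a Friday, so the first Sunday is July 3 (2 days later).
July 2050 has 31 days. Adding weeks: 3, 10, 17, 24, 31 — the last one ≤ 31 is the 31st.

2050-07-31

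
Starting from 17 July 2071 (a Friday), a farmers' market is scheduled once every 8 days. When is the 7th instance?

3 September 2071

The 7th occurrence is 6 intervals after the first: 6 × 8 = 48 days after 17 July 2071.
July has 31 days — 14 days to the end of July leaves 34.
August has 31 days (3 left).
3 days into September → 3 September 2071.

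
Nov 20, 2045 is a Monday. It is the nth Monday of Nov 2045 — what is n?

3rd

Day 20 falls in week ⌈20/7⌉ of the month.
Days 1–7 hold the 1st Monday, 8–14 the 2nd, 15–21 the 3rd, 22–28 the 4th, 29–31 the 5th.
20 is in the range for the 3rd.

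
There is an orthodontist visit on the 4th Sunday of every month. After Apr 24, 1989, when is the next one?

Apr 1989 starts on a Saturday; its first Sunday is the 2nd, so the 4th Sunday is the 23rd — Apr 23, 1989.
That is not after Apr 24, 1989, so look at May 1989.
May 1989 starts on a Monday; its first Sunday is the 7th, so the 4th Sunday is the 28th — May 28, 1989.

May 28, 1989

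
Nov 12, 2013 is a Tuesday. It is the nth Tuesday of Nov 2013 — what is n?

2nd

Day 12 falls in week ⌈12/7⌉ of the month.
Days 1–7 hold the 1st Tuesday, 8–14 the 2nd, 15–21 the 3rd, 22–28 the 4th, 29–31 the 5th.
12 is in the range for the 2nd.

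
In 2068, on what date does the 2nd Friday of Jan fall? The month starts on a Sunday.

Jan 2068 begins on a Sunday, so the first Friday is Jan 6 (5 days later).
The 2nd Friday is 1 weeks later: 6 + 7 = 13.

Jan 13, 2068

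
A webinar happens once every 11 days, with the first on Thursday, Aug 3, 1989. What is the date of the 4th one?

The 4th occurrence is 3 intervals after the first: 3 × 11 = 33 days after Aug 3, 1989.
Aug has 31 days — 28 days to the end of Aug leaves 5.
5 days into Sep → Sep 5, 1989.

Sep 5, 1989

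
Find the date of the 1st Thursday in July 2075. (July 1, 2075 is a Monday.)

4 July 2075

July 2075 begins on a Monday, so the first Thursday is July 4 (3 days later).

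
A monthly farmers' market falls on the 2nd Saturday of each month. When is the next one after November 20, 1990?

November 1990 starts on a Thursday; its first Saturday is the 3rd, so the 2nd Saturday is the 10th — November 10, 1990.
That is not after November 20, 1990, so look at December 1990.
December 1990 starts on a Saturday; its first Saturday is the 1st, so the 2nd Saturday is the 8th — December 8, 1990.

December 8, 1990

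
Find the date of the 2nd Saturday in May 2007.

The first Saturday of May 2007 is May 5.
The 2nd Saturday is 1 weeks later: 5 + 7 = 12.

May 12, 2007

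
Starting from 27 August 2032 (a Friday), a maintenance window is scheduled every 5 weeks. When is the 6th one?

18 February 2033

The 6th occurrence is 5 intervals after the first: 5 × 35 = 175 days after 27 August 2032.
August has 31 days — 4 days to the end of August leaves 171.
September has 30 days (141 left).
October has 31 days (110 left).
November has 30 days (80 left).
December has 31 days (49 left).
January has 31 days (18 left).
18 days into February → 18 February 2033.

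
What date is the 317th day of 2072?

January has 31 days (317 − 31 = 286 remain).
February has 29 days (286 − 29 = 257 remain).
March has 31 days (257 − 31 = 226 remain).
April has 30 days (226 − 30 = 196 remain).
May has 31 days (196 − 31 = 165 remain).
June has 30 days (165 − 30 = 135 remain).
July has 31 days (135 − 31 = 104 remain).
August has 31 days (104 − 31 = 73 remain).
September has 30 days (73 − 30 = 43 remain).
October has 31 days (43 − 31 = 12 remain).
12 into November → November 12.

2072-11-12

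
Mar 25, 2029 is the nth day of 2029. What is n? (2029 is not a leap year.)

Days in months before Mar: 31 + 28 = 59.
Plus 25 days into Mar → day 84.

84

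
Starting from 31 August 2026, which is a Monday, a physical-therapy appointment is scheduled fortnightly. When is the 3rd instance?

The 3rd occurrence is 2 intervals after the first: 2 × 14 = 28 days after 31 August 2026.
August has 31 days — 0 days to the end of August leaves 28.
28 days into September → 28 September 2026.

28 September 2026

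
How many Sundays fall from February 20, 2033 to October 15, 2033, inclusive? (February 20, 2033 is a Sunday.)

February 20, 2033 is a Sunday; the first Sunday on or after it is February 20, 2033.
From February 20, 2033 to October 15, 2033: 8 + 31 + 30 + 31 + 30 + 31 + 31 + 30 + 15 = 237 days (rest of February, March, April, May, June, July, August, September, October).
237 ÷ 7 = 33 full weeks with remainder 6, so 33 more Sundays after the first → 34.

34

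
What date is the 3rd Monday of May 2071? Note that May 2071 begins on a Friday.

May 2071 begins on a Friday, so the first Monday is May 4 (3 days later).
The 3rd Monday is 2 weeks later: 4 + 14 = 18.

May 18, 2071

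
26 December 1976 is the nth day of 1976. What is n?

361

Days in months before December: 31 + 29 + 31 + 30 + 31 + 30 + 31 + 31 + 30 + 31 + 30 = 335.
Plus 26 days into December → day 361.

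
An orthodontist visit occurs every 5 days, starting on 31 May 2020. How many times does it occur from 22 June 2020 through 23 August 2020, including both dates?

12

Occurrences land 5·i days after 31 May 2020 for i = 0, 1, 2, …
22 June 2020 is 22 days after the start; 22 ÷ 5 = 4 remainder 2; since the remainder is 2, round up to i = 5. First occurrence in the window: #6 on 25 June 2020 (5×5 = 25 days in).
23 August 2020 is 84 days after the start; 84 ÷ 5 = 16 remainder 4. Last occurrence in the window: #17 on 19 August 2020.
Occurrences #6 through #17: 12 in total.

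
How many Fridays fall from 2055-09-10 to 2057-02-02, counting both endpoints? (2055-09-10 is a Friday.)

74

2055-09-10 is a Friday; the first Friday on or after it is 2055-09-10.
From 2055-09-10 to 2057-02-02: 112 + 366 + 33 = 511 days (rest of 2055, 2056, to 2057-02-02 in 2057).
511 ÷ 7 = 73 full weeks with remainder 0, so 73 more Fridays after the first → 74.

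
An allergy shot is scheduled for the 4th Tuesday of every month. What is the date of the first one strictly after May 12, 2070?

May 2070 starts on a Thursday; its first Tuesday is the 6th, so the 4th Tuesday is the 27th — May 27, 2070.
May 27, 2070 is after May 12, 2070, so that is the next one.

May 27, 2070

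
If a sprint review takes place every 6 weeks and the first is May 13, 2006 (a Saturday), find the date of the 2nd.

The 2nd occurrence is 1 interval after the first: 1 × 42 = 42 days after May 13, 2006.
May has 31 days — 18 days to the end of May leaves 24.
24 days into Jun → Jun 24, 2006.

Jun 24, 2006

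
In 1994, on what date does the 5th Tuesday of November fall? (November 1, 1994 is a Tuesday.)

1994-11-29

November 1994 begins on a Tuesday, so the first Tuesday is November 1.
The 5th Tuesday is 4 weeks later: 1 + 28 = 29.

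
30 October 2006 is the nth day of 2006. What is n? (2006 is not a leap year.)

303

Days in months before October: 31 + 28 + 31 + 30 + 31 + 30 + 31 + 31 + 30 = 273.
Plus 30 days into October → day 303.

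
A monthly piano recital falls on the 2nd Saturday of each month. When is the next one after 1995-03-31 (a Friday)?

March 1995 starts on a Wednesday; its first Saturday is the 4th, so the 2nd Saturday is the 11th — 1995-03-11.
That is not after 1995-03-31, so look at April 1995.
April 1995 starts on a Saturday; its first Saturday is the 1st, so the 2nd Saturday is the 8th — 1995-04-08.

1995-04-08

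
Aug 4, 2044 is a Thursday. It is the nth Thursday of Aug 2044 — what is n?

1st

Day 4 falls in week ⌈4/7⌉ of the month.
Days 1–7 hold the 1st Thursday, 8–14 the 2nd, 15–21 the 3rd, 22–28 the 4th, 29–31 the 5th.
4 is in the range for the 1st.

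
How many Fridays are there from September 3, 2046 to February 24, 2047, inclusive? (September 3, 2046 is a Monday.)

September 3, 2046 is a Monday; the first Friday on or after it is September 7, 2046 (4 days later).
From September 7, 2046 to February 24, 2047: 23 + 31 + 30 + 31 + 31 + 24 = 170 days (rest of September, October, November, December, January, February).
170 ÷ 7 = 24 full weeks with remainder 2, so 24 more Fridays after the first → 25.

25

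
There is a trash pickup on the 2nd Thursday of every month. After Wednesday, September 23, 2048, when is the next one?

September 2048 starts on a Tuesday; its first Thursday is the 3rd, so the 2nd Thursday is the 10th — September 10, 2048.
That is not after September 23, 2048, so look at October 2048.
October 2048 starts on a Thursday; its first Thursday is the 1st, so the 2nd Thursday is the 8th — October 8, 2048.

October 8, 2048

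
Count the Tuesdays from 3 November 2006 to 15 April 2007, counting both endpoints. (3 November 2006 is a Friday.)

23

3 November 2006 is a Friday; the first Tuesday on or after it is 7 November 2006 (4 days later).
From 7 November 2006 to 15 April 2007: 23 + 31 + 31 + 28 + 31 + 15 = 159 days (rest of November, December, January, February, March, April).
159 ÷ 7 = 22 full weeks with remainder 5, so 22 more Tuesdays after the first → 23.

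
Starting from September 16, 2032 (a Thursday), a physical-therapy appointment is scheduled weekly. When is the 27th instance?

The 27th occurrence is 26 intervals after the first: 26 × 7 = 182 days after September 16, 2032.
September has 30 days — 14 days to the end of September leaves 168.
October has 31 days (137 left).
November has 30 days (107 left).
December has 31 days (76 left).
January has 31 days (45 left).
February has 28 days (17 left).
17 days into March → March 17, 2033.

March 17, 2033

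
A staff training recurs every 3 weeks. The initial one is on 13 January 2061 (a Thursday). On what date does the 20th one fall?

16 February 2062

The 20th occurrence is 19 intervals after the first: 19 × 21 = 399 days after 13 January 2061.
January has 31 days — 18 days to the end of January leaves 381.
February has 28 days (353 left).
March has 31 days (322 left).
April has 30 days (292 left).
May has 31 days (261 left).
June has 30 days (231 left).
July has 31 days (200 left).
August has 31 days (169 left).
September has 30 days (139 left).
October has 31 days (108 left).
November has 30 days (78 left).
December has 31 days (47 left).
January has 31 days (16 left).
16 days into February → 16 February 2062.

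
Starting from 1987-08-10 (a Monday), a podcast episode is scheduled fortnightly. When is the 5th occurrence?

1987-10-05

The 5th occurrence is 4 intervals after the first: 4 × 14 = 56 days after 1987-08-10.
August has 31 days — 21 days to the end of August leaves 35.
September has 30 days (5 left).
5 days into October → 1987-10-05.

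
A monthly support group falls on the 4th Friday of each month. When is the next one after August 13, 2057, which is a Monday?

August 2057 starts on a Wednesday; its first Friday is the 3rd, so the 4th Friday is the 24th — August 24, 2057.
August 24, 2057 is after August 13, 2057, so that is the next one.

August 24, 2057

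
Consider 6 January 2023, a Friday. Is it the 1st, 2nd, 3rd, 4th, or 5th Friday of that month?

1st

Day 6 falls in week ⌈6/7⌉ of the month.
Days 1–7 hold the 1st Friday, 8–14 the 2nd, 15–21 the 3rd, 22–28 the 4th, 29–31 the 5th.
6 is in the range for the 1st.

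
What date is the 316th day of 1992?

11 November 1992

January has 31 days (316 − 31 = 285 remain).
February has 29 days (285 − 29 = 256 remain).
March has 31 days (256 − 31 = 225 remain).
April has 30 days (225 − 30 = 195 remain).
May has 31 days (195 − 31 = 164 remain).
June has 30 days (164 − 30 = 134 remain).
July has 31 days (134 − 31 = 103 remain).
August has 31 days (103 − 31 = 72 remain).
September has 30 days (72 − 30 = 42 remain).
October has 31 days (42 − 31 = 11 remain).
11 into November → November 11.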